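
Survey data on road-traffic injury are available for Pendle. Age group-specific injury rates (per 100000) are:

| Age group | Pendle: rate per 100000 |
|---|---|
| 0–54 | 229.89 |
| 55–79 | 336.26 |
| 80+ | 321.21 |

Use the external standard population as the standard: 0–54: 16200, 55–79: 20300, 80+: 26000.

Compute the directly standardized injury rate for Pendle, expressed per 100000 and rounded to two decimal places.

Standard total = 62500; weights = 0.2592, 0.3248, 0.4160.
Standardized rate: 0.2592×229.89 + 0.3248×336.26 + 0.4160×321.21 = 302.4281 per 100000.

302.43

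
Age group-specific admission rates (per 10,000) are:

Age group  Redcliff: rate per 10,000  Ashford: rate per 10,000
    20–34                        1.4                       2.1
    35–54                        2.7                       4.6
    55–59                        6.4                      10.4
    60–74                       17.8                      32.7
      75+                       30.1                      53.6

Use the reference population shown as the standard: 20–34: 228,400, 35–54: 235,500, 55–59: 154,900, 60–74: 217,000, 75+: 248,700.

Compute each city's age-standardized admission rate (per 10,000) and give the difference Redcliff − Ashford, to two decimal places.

-9.50

Standard total = 1,084,500; weights = 0.2106, 0.2172, 0.1428, 0.2001, 0.2293.
Redcliff: 0.2106×1.4 + 0.2172×2.7 + 0.1428×6.4 + 0.2001×17.8 + 0.2293×30.1 = 12.2595 per 10,000.
Ashford: 0.2106×2.1 + 0.2172×4.6 + 0.1428×10.4 + 0.2001×32.7 + 0.2293×53.6 = 21.7613 per 10,000.
Difference = 12.2595 − 21.7613 = -9.5018.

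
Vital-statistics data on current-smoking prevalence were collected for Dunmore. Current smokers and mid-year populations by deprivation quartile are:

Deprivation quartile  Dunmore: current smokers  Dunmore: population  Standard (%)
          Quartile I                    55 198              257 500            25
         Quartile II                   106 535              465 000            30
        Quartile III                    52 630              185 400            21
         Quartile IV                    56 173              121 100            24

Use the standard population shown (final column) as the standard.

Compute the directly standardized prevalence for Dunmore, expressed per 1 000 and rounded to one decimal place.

293.3

Deprivation-specific rates per 1 000 for Dunmore: 214.361, 229.108, 283.873, 463.856.
Standard weights: 0.25, 0.30, 0.21, 0.24.
Standardized rate: 0.2500×214.361 + 0.3000×229.108 + 0.2100×283.873 + 0.2400×463.856 = 293.2613 per 1 000.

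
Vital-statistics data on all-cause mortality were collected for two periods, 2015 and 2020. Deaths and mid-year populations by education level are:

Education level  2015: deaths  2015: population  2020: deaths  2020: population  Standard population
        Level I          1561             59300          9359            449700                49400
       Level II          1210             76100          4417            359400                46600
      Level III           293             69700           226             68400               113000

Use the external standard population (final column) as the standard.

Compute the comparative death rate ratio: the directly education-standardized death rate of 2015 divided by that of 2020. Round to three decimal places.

1.275

Education-specific rates per 1000 for 2015: 26.324, 15.900, 4.204.
For 2020: 20.812, 12.290, 3.304.
Standard total = 209000; weights = 0.2364, 0.2230, 0.5407.
2015: 0.2364×26.324 + 0.2230×15.900 + 0.5407×4.204 = 12.0400 per 1000.
2020: 0.2364×20.812 + 0.2230×12.290 + 0.5407×3.304 = 9.4458 per 1000.
Ratio = 12.0400 ÷ 9.4458 = 1.27464.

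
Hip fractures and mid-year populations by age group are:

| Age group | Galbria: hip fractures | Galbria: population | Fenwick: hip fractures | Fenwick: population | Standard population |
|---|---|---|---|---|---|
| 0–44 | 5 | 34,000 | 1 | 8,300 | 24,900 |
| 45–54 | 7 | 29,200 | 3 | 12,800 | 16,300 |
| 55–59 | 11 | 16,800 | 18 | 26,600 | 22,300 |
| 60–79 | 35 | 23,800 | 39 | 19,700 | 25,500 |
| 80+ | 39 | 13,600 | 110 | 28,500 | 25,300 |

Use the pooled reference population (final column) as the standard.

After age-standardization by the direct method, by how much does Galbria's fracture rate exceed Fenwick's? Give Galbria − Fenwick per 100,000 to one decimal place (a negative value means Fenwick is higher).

-33.1

Age-specific rates per 100,000 for Galbria: 14.71, 23.97, 65.48, 147.06, 286.76.
For Fenwick: 12.05, 23.44, 67.67, 197.97, 385.96.
Standard total = 114,300; weights = 0.2178, 0.1426, 0.1951, 0.2231, 0.2213.
Galbria: 0.2178×14.71 + 0.1426×23.97 + 0.1951×65.48 + 0.2231×147.06 + 0.2213×286.76 = 115.6798 per 100,000.
Fenwick: 0.2178×12.05 + 0.1426×23.44 + 0.1951×67.67 + 0.2231×197.97 + 0.2213×385.96 = 148.7681 per 100,000.
Difference = 115.6798 − 148.7681 = -33.0883.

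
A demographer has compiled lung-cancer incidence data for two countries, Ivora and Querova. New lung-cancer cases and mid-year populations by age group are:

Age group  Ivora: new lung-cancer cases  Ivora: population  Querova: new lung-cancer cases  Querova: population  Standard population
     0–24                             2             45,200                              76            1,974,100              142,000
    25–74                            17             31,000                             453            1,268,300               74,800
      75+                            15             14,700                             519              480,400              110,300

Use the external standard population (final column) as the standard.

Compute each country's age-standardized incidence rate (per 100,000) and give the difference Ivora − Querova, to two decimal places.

2.60

Age-specific rates per 100,000 for Ivora: 4.42, 54.84, 102.04.
For Querova: 3.85, 35.72, 108.03.
Standard total = 327,100; weights = 0.4341, 0.2287, 0.3372.
Ivora: 0.4341×4.42 + 0.2287×54.84 + 0.3372×102.04 = 48.8699 per 100,000.
Querova: 0.4341×3.85 + 0.2287×35.72 + 0.3372×108.03 = 46.2690 per 100,000.
Difference = 48.8699 − 46.2690 = 2.6010.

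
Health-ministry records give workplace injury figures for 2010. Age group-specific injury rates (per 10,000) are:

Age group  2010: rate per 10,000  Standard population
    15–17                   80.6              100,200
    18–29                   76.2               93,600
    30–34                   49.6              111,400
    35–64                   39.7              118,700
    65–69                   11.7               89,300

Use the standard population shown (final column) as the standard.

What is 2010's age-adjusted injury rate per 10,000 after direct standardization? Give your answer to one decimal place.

Standard total = 513,200; weights = 0.1952, 0.1824, 0.2171, 0.2313, 0.1740.
Standardized rate: 0.1952×80.6 + 0.1824×76.2 + 0.2171×49.6 + 0.2313×39.7 + 0.1740×11.7 = 51.6194 per 10,000.

51.6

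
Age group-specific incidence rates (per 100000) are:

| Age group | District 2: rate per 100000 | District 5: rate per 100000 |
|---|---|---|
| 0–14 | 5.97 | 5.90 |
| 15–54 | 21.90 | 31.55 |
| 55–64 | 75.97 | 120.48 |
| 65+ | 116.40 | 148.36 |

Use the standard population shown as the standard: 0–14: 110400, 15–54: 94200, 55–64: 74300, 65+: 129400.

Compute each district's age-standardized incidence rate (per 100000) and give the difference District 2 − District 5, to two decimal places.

-20.44

Standard total = 408300; weights = 0.2704, 0.2307, 0.1820, 0.3169.
District 2: 0.2704×5.97 + 0.2307×21.90 + 0.1820×75.97 + 0.3169×116.40 = 57.3813 per 100000.
District 5: 0.2704×5.90 + 0.2307×31.55 + 0.1820×120.48 + 0.3169×148.36 = 77.8173 per 100000.
Difference = 57.3813 − 77.8173 = -20.4360.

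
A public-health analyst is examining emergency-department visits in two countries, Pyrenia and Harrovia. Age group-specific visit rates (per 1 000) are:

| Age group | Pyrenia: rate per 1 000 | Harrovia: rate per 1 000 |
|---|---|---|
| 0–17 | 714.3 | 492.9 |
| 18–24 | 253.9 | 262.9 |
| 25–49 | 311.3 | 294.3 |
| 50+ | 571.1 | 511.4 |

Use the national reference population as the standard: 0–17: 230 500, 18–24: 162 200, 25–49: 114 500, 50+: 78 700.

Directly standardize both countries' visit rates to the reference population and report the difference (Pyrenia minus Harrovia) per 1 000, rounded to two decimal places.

Standard total = 585 900; weights = 0.3934, 0.2768, 0.1954, 0.1343.
Pyrenia: 0.3934×714.3 + 0.2768×253.9 + 0.1954×311.3 + 0.1343×571.1 = 488.8516 per 1 000.
Harrovia: 0.3934×492.9 + 0.2768×262.9 + 0.1954×294.3 + 0.1343×511.4 = 392.9004 per 1 000.
Difference = 488.8516 − 392.9004 = 95.9512.

95.95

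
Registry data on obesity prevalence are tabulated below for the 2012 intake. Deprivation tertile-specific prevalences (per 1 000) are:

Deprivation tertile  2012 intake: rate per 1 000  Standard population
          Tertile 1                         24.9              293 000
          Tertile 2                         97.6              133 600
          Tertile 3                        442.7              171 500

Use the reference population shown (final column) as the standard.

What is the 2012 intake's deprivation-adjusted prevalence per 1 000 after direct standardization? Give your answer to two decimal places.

Standard total = 598 100; weights = 0.4899, 0.2234, 0.2867.
Standardized rate: 0.4899×24.9 + 0.2234×97.6 + 0.2867×442.7 = 160.9398 per 1 000.

160.94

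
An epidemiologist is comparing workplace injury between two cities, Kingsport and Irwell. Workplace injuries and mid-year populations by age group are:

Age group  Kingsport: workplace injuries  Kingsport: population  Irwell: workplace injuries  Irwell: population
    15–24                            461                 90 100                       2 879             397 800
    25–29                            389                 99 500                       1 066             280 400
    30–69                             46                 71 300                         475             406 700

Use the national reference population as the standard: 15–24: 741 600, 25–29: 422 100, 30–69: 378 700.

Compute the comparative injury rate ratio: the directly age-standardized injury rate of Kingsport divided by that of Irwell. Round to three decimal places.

0.767

Age-specific rates per 10 000 for Kingsport: 51.17, 39.10, 6.45.
For Irwell: 72.37, 38.02, 11.68.
Standard total = 1 542 400; weights = 0.4808, 0.2737, 0.2455.
Kingsport: 0.4808×51.17 + 0.2737×39.10 + 0.2455×6.45 = 36.8839 per 10 000.
Irwell: 0.4808×72.37 + 0.2737×38.02 + 0.2455×11.68 = 48.0692 per 10 000.
Ratio = 36.8839 ÷ 48.0692 = 0.76731.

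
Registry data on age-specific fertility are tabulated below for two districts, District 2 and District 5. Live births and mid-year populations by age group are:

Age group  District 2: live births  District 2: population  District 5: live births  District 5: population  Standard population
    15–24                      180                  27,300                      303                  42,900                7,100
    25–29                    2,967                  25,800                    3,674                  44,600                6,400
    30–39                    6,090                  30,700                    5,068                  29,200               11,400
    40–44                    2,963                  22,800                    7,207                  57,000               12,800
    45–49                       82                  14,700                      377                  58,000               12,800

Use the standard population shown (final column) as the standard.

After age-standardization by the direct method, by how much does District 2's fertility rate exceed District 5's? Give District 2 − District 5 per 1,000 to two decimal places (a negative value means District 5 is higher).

Age-specific rates per 1,000 for District 2: 6.593, 115.000, 198.371, 129.956, 5.578.
For District 5: 7.063, 82.377, 173.562, 126.439, 6.500.
Standard total = 50,500; weights = 0.1406, 0.1267, 0.2257, 0.2535, 0.2535.
District 2: 0.1406×6.593 + 0.1267×115.000 + 0.2257×198.371 + 0.2535×129.956 + 0.2535×5.578 = 94.6354 per 1,000.
District 5: 0.1406×7.063 + 0.1267×82.377 + 0.2257×173.562 + 0.2535×126.439 + 0.2535×6.500 = 84.3084 per 1,000.
Difference = 94.6354 − 84.3084 = 10.3270.

10.33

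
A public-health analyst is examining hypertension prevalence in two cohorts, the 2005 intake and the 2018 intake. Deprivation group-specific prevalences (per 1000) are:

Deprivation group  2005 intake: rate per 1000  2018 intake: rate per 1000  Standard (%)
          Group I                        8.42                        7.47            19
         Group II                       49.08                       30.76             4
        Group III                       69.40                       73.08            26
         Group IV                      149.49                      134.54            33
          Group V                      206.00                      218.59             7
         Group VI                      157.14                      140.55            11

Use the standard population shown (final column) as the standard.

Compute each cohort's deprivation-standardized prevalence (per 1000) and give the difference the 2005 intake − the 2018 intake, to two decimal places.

5.83

Standard weights: 0.19, 0.04, 0.26, 0.33, 0.07, 0.11.
The 2005 intake: 0.1900×8.42 + 0.0400×49.08 + 0.2600×69.40 + 0.3300×149.49 + 0.0700×206.00 + 0.1100×157.14 = 102.6441 per 1000.
The 2018 intake: 0.1900×7.47 + 0.0400×30.76 + 0.2600×73.08 + 0.3300×134.54 + 0.0700×218.59 + 0.1100×140.55 = 96.8105 per 1000.
Difference = 102.6441 − 96.8105 = 5.8336.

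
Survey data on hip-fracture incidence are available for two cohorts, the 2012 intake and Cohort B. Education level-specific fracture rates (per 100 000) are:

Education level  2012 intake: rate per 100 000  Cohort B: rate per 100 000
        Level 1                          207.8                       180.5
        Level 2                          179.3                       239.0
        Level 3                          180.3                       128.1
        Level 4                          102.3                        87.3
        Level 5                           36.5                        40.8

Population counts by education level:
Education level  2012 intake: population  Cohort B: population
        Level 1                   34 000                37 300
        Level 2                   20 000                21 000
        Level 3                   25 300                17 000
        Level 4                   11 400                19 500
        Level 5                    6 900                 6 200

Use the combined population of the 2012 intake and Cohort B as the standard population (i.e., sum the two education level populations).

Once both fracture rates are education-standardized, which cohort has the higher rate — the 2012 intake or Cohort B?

2012 intake

Combined standard total = 198 600; weights = 0.3590, 0.2064, 0.2130, 0.1556, 0.0660.
The 2012 intake: 0.3590×207.8 + 0.2064×179.3 + 0.2130×180.3 + 0.1556×102.3 + 0.0660×36.5 = 168.3452 per 100 000.
Cohort B: 0.3590×180.5 + 0.2064×239.0 + 0.2130×128.1 + 0.1556×87.3 + 0.0660×40.8 = 157.7006 per 100 000.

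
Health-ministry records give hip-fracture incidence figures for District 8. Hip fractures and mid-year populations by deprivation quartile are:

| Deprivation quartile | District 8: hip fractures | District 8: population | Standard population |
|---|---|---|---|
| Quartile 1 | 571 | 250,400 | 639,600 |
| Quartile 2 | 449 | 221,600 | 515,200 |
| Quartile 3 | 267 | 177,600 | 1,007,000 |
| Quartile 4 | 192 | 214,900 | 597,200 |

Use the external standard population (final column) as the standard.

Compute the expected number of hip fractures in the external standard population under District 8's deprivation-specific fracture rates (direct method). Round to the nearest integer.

Deprivation-specific rates per 100,000 for District 8: 228.04, 202.62, 150.34, 89.34.
Expected hip fractures = Σ (standard pop × deprivation-specific rate ÷ 100,000)
= 639,600×228.04/100,000 + 515,200×202.62/100,000 + 1,007,000×150.34/100,000 + 597,200×89.34/100,000
= 1458.51 + 1043.88 + 1513.90 + 533.56 = 4549.86.

4550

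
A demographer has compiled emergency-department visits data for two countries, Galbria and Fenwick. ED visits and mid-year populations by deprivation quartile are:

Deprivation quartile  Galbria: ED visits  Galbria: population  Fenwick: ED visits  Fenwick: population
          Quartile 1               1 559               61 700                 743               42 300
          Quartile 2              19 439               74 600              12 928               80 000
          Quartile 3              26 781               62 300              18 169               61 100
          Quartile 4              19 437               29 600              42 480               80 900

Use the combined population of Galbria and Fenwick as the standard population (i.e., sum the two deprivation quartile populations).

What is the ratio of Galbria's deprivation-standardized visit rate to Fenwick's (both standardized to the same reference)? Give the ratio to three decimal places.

1.387

Deprivation-specific rates per 1 000 for Galbria: 25.267, 260.576, 429.872, 656.655.
For Fenwick: 17.565, 161.600, 297.365, 525.093.
Combined standard total = 492 500; weights = 0.2112, 0.3139, 0.2506, 0.2244.
Galbria: 0.2112×25.267 + 0.3139×260.576 + 0.2506×429.872 + 0.2244×656.655 = 342.1716 per 1 000.
Fenwick: 0.2112×17.565 + 0.3139×161.600 + 0.2506×297.365 + 0.2244×525.093 = 246.7568 per 1 000.
Ratio = 342.1716 ÷ 246.7568 = 1.38668.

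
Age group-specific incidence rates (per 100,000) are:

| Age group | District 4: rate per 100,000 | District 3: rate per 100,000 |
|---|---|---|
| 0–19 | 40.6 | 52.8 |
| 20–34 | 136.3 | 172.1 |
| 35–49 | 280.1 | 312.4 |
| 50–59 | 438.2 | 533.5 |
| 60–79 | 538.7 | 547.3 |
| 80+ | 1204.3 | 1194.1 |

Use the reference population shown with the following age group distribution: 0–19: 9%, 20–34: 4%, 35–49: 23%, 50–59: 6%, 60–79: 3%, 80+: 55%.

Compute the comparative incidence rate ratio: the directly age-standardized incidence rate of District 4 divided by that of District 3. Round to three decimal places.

Standard weights: 0.09, 0.04, 0.23, 0.06, 0.03, 0.55.
District 4: 0.0900×40.6 + 0.0400×136.3 + 0.2300×280.1 + 0.0600×438.2 + 0.0300×538.7 + 0.5500×1204.3 = 778.3470 per 100,000.
District 3: 0.0900×52.8 + 0.0400×172.1 + 0.2300×312.4 + 0.0600×533.5 + 0.0300×547.3 + 0.5500×1194.1 = 788.6720 per 100,000.
Ratio = 778.3470 ÷ 788.6720 = 0.98691.

0.987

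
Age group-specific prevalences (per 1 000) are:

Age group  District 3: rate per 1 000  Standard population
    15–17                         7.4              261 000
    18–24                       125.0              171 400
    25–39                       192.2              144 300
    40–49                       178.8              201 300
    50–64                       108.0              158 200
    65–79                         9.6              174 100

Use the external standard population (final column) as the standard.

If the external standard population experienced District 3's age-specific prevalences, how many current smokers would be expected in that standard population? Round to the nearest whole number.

105840

Expected current smokers = Σ (standard pop × age-specific rate ÷ 1 000)
= 261 000×7.4/1 000 + 171 400×125.0/1 000 + 144 300×192.2/1 000 + 201 300×178.8/1 000 + 158 200×108.0/1 000 + 174 100×9.6/1 000
= 1931.40 + 21425.00 + 27734.46 + 35992.44 + 17085.60 + 1671.36 = 105840.26.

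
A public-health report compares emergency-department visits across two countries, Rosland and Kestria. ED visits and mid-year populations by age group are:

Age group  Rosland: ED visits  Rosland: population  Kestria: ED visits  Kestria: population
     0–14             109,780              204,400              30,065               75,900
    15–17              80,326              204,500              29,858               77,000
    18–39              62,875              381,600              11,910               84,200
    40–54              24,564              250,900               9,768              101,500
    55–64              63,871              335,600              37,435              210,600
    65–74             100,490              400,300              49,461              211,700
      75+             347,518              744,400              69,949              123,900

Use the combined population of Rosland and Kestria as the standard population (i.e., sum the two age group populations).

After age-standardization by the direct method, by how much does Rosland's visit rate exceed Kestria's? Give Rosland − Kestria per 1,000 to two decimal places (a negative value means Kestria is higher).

Age-specific rates per 1,000 for Rosland: 537.084, 392.792, 164.767, 97.904, 190.319, 251.037, 466.843.
For Kestria: 396.113, 387.766, 141.449, 96.236, 177.754, 233.637, 564.560.
Combined standard total = 3,406,500; weights = 0.0823, 0.0826, 0.1367, 0.1034, 0.1603, 0.1797, 0.2549.
Rosland: 0.0823×537.084 + 0.0826×392.792 + 0.1367×164.767 + 0.1034×97.904 + 0.1603×190.319 + 0.1797×251.037 + 0.2549×466.843 = 303.9224 per 1,000.
Kestria: 0.0823×396.113 + 0.0826×387.766 + 0.1367×141.449 + 0.1034×96.236 + 0.1603×177.754 + 0.1797×233.637 + 0.2549×564.560 = 308.3136 per 1,000.
Difference = 303.9224 − 308.3136 = -4.3911.

-4.39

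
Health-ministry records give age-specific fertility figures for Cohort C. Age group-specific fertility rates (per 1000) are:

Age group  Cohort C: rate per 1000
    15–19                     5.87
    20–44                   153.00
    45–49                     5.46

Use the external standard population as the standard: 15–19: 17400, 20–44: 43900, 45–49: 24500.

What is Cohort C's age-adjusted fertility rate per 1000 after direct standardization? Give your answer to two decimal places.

81.03

Standard total = 85800; weights = 0.2028, 0.5117, 0.2855.
Standardized rate: 0.2028×5.87 + 0.5117×153.00 + 0.2855×5.46 = 81.0327 per 1000.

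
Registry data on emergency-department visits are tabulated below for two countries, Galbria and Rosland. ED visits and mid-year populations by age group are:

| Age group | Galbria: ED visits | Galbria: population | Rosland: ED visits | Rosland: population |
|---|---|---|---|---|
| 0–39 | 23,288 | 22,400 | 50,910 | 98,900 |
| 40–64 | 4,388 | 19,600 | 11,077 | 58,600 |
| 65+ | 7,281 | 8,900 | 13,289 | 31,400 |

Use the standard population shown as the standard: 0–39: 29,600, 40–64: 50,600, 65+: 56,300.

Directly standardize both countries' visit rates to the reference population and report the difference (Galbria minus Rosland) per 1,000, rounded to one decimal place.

289.6

Age-specific rates per 1,000 for Galbria: 1039.643, 223.878, 818.090.
For Rosland: 514.762, 189.027, 423.217.
Standard total = 136,500; weights = 0.2168, 0.3707, 0.4125.
Galbria: 0.2168×1039.643 + 0.3707×223.878 + 0.4125×818.090 = 645.8615 per 1,000.
Rosland: 0.2168×514.762 + 0.3707×189.027 + 0.4125×423.217 = 356.2552 per 1,000.
Difference = 645.8615 − 356.2552 = 289.6062.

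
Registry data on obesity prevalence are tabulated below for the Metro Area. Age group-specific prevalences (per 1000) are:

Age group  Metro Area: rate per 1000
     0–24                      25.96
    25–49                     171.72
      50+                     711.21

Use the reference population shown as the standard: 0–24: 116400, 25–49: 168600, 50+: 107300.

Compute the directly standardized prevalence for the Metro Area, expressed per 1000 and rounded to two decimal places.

276.03

Standard total = 392300; weights = 0.2967, 0.4298, 0.2735.
Standardized rate: 0.2967×25.96 + 0.4298×171.72 + 0.2735×711.21 = 276.0300 per 1000.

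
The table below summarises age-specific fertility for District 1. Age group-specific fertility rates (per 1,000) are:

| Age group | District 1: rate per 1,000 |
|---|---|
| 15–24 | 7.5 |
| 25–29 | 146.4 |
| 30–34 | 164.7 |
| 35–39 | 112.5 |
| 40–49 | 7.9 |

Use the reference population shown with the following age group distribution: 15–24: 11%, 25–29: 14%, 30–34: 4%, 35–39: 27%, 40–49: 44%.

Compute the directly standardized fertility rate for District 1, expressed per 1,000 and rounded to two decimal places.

61.76

Standard weights: 0.11, 0.14, 0.04, 0.27, 0.44.
Standardized rate: 0.1100×7.5 + 0.1400×146.4 + 0.0400×164.7 + 0.2700×112.5 + 0.4400×7.9 = 61.7600 per 1,000.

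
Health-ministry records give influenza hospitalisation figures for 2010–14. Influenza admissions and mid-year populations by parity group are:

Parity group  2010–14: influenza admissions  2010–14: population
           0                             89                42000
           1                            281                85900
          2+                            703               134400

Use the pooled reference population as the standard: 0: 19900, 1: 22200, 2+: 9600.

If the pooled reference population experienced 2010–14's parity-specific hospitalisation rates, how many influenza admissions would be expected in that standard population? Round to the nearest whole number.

165

Parity-specific rates per 100000 for 2010–14: 211.90, 327.12, 523.07.
Expected influenza admissions = Σ (standard pop × parity-specific rate ÷ 100000)
= 19900×211.90/100000 + 22200×327.12/100000 + 9600×523.07/100000
= 42.17 + 72.62 + 50.21 = 165.00.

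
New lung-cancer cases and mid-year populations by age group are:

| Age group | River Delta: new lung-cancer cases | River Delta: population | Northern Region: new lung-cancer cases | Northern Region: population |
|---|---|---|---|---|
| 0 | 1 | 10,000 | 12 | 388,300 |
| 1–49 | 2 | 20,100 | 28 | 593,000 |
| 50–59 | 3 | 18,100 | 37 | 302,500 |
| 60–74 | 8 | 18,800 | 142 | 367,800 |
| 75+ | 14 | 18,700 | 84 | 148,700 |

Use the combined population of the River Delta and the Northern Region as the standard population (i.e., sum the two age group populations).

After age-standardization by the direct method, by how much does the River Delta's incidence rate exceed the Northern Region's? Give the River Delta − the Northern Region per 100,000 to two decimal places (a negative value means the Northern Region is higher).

6.34

Age-specific rates per 100,000 for the River Delta: 10.00, 9.95, 16.57, 42.55, 74.87.
For the Northern Region: 3.09, 4.72, 12.23, 38.61, 56.49.
Combined standard total = 1,886,000; weights = 0.2112, 0.3251, 0.1700, 0.2050, 0.0888.
The River Delta: 0.2112×10.00 + 0.3251×9.95 + 0.1700×16.57 + 0.2050×42.55 + 0.0888×74.87 = 23.5318 per 100,000.
The Northern Region: 0.2112×3.09 + 0.3251×4.72 + 0.1700×12.23 + 0.2050×38.61 + 0.0888×56.49 = 17.1948 per 100,000.
Difference = 23.5318 − 17.1948 = 6.3370.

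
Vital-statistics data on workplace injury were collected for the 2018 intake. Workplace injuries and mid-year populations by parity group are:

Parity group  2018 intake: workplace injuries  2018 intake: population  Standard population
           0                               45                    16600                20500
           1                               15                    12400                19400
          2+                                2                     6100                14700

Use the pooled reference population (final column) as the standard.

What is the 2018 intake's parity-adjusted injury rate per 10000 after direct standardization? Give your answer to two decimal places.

Parity-specific rates per 10000 for the 2018 intake: 27.11, 12.10, 3.28.
Standard total = 54600; weights = 0.3755, 0.3553, 0.2692.
Standardized rate: 0.3755×27.11 + 0.3553×12.10 + 0.2692×3.28 = 15.3589 per 10000.

15.36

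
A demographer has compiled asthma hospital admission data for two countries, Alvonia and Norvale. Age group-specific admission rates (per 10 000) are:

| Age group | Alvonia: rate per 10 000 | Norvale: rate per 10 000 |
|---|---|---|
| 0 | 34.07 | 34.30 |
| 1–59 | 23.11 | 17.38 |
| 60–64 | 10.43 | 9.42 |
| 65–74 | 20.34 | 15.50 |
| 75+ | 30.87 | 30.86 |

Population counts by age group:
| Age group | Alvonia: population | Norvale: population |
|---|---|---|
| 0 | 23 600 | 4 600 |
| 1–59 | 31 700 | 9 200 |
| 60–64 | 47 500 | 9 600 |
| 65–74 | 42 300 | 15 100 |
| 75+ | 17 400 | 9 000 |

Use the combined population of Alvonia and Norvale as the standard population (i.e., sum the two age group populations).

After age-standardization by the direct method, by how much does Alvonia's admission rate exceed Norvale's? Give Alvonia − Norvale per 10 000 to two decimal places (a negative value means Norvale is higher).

2.68

Combined standard total = 210 000; weights = 0.1343, 0.1948, 0.2719, 0.2733, 0.1257.
Alvonia: 0.1343×34.07 + 0.1948×23.11 + 0.2719×10.43 + 0.2733×20.34 + 0.1257×30.87 = 21.3524 per 10 000.
Norvale: 0.1343×34.30 + 0.1948×17.38 + 0.2719×9.42 + 0.2733×15.50 + 0.1257×30.86 = 18.6685 per 10 000.
Difference = 21.3524 − 18.6685 = 2.6839.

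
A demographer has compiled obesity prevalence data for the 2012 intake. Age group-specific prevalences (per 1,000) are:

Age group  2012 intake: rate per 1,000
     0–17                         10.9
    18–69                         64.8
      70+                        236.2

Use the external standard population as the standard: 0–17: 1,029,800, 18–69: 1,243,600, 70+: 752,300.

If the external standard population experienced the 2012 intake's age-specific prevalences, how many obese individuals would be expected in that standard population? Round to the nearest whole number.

269503

Expected obese individuals = Σ (standard pop × age-specific rate ÷ 1,000)
= 1,029,800×10.9/1,000 + 1,243,600×64.8/1,000 + 752,300×236.2/1,000
= 11224.82 + 80585.28 + 177693.26 = 269503.36.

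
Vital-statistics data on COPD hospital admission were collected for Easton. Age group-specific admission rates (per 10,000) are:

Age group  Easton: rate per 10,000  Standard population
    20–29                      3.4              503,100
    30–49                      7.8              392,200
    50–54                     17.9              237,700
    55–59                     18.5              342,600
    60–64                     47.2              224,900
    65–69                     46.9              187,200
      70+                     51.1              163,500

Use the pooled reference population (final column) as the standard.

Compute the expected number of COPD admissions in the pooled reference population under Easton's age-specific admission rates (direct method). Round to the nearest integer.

4311

Expected COPD admissions = Σ (standard pop × age-specific rate ÷ 10,000)
= 503,100×3.4/10,000 + 392,200×7.8/10,000 + 237,700×17.9/10,000 + 342,600×18.5/10,000 + 224,900×47.2/10,000 + 187,200×46.9/10,000 + 163,500×51.1/10,000
= 171.05 + 305.92 + 425.48 + 633.81 + 1061.53 + 877.97 + 835.49 = 4311.24.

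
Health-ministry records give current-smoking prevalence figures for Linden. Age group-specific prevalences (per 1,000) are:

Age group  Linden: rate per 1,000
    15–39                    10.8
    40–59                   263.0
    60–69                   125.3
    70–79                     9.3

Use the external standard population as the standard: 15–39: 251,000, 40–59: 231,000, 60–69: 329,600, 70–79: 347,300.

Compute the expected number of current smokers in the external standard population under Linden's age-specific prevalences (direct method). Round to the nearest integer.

Expected current smokers = Σ (standard pop × age-specific rate ÷ 1,000)
= 251,000×10.8/1,000 + 231,000×263.0/1,000 + 329,600×125.3/1,000 + 347,300×9.3/1,000
= 2710.80 + 60753.00 + 41298.88 + 3229.89 = 107992.57.

107993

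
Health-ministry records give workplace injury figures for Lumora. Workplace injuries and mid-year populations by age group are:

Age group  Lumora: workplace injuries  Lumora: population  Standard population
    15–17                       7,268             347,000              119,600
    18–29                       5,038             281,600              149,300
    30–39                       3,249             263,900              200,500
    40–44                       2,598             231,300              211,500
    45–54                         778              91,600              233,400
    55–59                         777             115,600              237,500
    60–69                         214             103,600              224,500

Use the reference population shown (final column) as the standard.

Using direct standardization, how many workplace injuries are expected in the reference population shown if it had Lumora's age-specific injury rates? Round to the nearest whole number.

Age-specific rates per 10,000 for Lumora: 209.45, 178.91, 123.11, 112.32, 84.93, 67.21, 20.66.
Expected workplace injuries = Σ (standard pop × age-specific rate ÷ 10,000)
= 119,600×209.45/10,000 + 149,300×178.91/10,000 + 200,500×123.11/10,000 + 211,500×112.32/10,000 + 233,400×84.93/10,000 + 237,500×67.21/10,000 + 224,500×20.66/10,000
= 2505.05 + 2671.07 + 2468.45 + 2375.60 + 1982.37 + 1596.35 + 463.74 = 14062.63.

14063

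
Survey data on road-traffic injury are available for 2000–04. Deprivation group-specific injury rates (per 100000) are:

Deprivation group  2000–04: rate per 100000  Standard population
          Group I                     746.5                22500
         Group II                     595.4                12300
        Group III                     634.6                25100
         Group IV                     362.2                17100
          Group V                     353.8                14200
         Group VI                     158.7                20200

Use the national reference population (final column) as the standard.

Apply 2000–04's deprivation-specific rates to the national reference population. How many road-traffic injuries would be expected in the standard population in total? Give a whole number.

545

Expected road-traffic injuries = Σ (standard pop × deprivation-specific rate ÷ 100000)
= 22500×746.5/100000 + 12300×595.4/100000 + 25100×634.6/100000 + 17100×362.2/100000 + 14200×353.8/100000 + 20200×158.7/100000
= 167.96 + 73.23 + 159.28 + 61.94 + 50.24 + 32.06 = 544.71.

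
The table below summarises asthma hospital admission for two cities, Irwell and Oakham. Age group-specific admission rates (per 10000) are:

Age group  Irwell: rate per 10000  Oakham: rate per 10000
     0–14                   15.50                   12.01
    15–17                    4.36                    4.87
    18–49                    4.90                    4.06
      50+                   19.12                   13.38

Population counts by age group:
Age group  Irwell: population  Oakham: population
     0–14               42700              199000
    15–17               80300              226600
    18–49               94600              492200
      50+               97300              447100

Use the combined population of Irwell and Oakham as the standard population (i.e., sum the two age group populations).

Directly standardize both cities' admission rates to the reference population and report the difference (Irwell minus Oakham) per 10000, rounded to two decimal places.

2.56

Combined standard total = 1679800; weights = 0.1439, 0.1827, 0.3493, 0.3241.
Irwell: 0.1439×15.50 + 0.1827×4.36 + 0.3493×4.90 + 0.3241×19.12 = 10.9350 per 10000.
Oakham: 0.1439×12.01 + 0.1827×4.87 + 0.3493×4.06 + 0.3241×13.38 = 8.3724 per 10000.
Difference = 10.9350 − 8.3724 = 2.5627.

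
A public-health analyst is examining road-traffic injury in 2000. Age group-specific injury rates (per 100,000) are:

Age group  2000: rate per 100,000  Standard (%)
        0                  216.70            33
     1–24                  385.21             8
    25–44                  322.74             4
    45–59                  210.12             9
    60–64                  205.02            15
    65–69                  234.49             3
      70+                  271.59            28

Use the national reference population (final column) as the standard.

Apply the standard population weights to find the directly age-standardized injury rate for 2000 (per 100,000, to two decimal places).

Standard weights: 0.33, 0.08, 0.04, 0.09, 0.15, 0.03, 0.28.
Standardized rate: 0.3300×216.70 + 0.0800×385.21 + 0.0400×322.74 + 0.0900×210.12 + 0.1500×205.02 + 0.0300×234.49 + 0.2800×271.59 = 247.9811 per 100,000.

247.98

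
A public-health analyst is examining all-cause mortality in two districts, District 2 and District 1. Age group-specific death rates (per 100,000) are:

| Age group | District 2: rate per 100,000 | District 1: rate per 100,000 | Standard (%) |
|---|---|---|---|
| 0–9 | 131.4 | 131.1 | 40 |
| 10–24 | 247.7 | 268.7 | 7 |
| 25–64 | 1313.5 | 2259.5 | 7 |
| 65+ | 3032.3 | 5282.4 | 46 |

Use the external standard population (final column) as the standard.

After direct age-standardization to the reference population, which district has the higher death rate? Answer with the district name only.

District 1

Standard weights: 0.40, 0.07, 0.07, 0.46.
District 2: 0.4000×131.4 + 0.0700×247.7 + 0.0700×1313.5 + 0.4600×3032.3 = 1556.7020 per 100,000.
District 1: 0.4000×131.1 + 0.0700×268.7 + 0.0700×2259.5 + 0.4600×5282.4 = 2659.3180 per 100,000.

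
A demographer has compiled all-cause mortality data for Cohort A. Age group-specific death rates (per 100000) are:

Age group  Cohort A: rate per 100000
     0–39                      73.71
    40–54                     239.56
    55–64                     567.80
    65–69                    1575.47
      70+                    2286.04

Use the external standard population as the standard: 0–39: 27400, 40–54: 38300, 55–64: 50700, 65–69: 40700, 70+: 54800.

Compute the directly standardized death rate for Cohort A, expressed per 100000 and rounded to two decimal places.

1082.49

Standard total = 211900; weights = 0.1293, 0.1807, 0.2393, 0.1921, 0.2586.
Standardized rate: 0.1293×73.71 + 0.1807×239.56 + 0.2393×567.80 + 0.1921×1575.47 + 0.2586×2286.04 = 1082.4865 per 100000.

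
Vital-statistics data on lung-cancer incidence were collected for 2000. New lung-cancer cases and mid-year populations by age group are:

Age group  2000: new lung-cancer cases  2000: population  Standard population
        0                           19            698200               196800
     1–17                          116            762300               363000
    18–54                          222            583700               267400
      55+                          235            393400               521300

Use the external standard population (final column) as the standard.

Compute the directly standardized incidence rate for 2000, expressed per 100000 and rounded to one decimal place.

35.1

Age-specific rates per 100000 for 2000: 2.72, 15.22, 38.03, 59.74.
Standard total = 1348500; weights = 0.1459, 0.2692, 0.1983, 0.3866.
Standardized rate: 0.1459×2.72 + 0.2692×15.22 + 0.1983×38.03 + 0.3866×59.74 = 35.1276 per 100000.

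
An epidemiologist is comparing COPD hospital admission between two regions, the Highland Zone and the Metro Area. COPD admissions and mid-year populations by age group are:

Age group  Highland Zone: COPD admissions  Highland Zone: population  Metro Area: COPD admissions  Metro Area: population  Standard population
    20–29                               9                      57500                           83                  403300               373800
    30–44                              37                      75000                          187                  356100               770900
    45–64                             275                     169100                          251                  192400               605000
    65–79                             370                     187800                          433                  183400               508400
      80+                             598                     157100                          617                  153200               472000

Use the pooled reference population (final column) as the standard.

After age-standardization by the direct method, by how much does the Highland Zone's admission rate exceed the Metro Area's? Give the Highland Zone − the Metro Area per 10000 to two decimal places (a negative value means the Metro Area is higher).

-0.55

Age-specific rates per 10000 for the Highland Zone: 1.57, 4.93, 16.26, 19.70, 38.06.
For the Metro Area: 2.06, 5.25, 13.05, 23.61, 40.27.
Standard total = 2730100; weights = 0.1369, 0.2824, 0.2216, 0.1862, 0.1729.
The Highland Zone: 0.1369×1.57 + 0.2824×4.93 + 0.2216×16.26 + 0.1862×19.70 + 0.1729×38.06 = 15.4610 per 10000.
The Metro Area: 0.1369×2.06 + 0.2824×5.25 + 0.2216×13.05 + 0.1862×23.61 + 0.1729×40.27 = 16.0151 per 10000.
Difference = 15.4610 − 16.0151 = -0.5541.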